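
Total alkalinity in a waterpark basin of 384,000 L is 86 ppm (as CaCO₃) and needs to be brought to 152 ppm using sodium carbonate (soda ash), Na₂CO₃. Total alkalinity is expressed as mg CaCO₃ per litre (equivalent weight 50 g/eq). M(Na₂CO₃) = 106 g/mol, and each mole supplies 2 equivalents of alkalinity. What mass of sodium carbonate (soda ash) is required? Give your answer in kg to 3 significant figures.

26.9 kg

Alkalinity to add: (152 − 86) = 66 mg/L as CaCO₃ × 384,000 L = 25,340 g as CaCO₃.
Equivalents: 25,340 g ÷ 50 g/eq = 506.9 eq.
Each mole of Na₂CO₃ supplies 2 eq, so 506.9 / 2 = 253.4 mol.
Mass: 253.4 mol × 106 g/mol = 26,860 g.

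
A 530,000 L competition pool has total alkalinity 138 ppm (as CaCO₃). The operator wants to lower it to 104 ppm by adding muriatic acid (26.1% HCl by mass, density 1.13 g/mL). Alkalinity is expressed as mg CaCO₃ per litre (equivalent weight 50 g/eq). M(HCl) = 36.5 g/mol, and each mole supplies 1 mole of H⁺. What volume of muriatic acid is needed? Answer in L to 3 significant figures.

Alkalinity to neutralize: (138 − 104) = 34 mg/L as CaCO₃ × 530,000 L = 18,020 g as CaCO₃.
Equivalents of H⁺ required: 18,020 ÷ 50 g/eq = 360.4 eq = 360.4 mol HCl.
Mass of HCl: 360.4 × 36.5 = 13,150 g.
Mass of 26.1% solution: 13,150 / 0.261 = 50,400 g.
Volume: 50,400 g ÷ 1.13 g/mL = 44,600 mL.

44.6 L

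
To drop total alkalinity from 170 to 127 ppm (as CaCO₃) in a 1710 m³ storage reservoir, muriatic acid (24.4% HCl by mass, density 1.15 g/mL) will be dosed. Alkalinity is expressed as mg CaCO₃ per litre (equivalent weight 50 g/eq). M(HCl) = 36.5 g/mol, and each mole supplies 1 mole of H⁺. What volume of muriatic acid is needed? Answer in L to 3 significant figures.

191 L

Volume: 1710 m³ = 1,710,000 L.
Alkalinity to neutralize: (170 − 127) = 43 mg/L as CaCO₃ × 1,710,000 L = 73,530 g as CaCO₃.
Equivalents of H⁺ required: 73,530 ÷ 50 g/eq = 1471 eq = 1471 mol HCl.
Mass of HCl: 1471 × 36.5 = 53,680 g.
Mass of 24.4% solution: 53,680 / 0.244 = 220,000 g.
Volume: 220,000 g ÷ 1.15 g/mL = 191,300 mL.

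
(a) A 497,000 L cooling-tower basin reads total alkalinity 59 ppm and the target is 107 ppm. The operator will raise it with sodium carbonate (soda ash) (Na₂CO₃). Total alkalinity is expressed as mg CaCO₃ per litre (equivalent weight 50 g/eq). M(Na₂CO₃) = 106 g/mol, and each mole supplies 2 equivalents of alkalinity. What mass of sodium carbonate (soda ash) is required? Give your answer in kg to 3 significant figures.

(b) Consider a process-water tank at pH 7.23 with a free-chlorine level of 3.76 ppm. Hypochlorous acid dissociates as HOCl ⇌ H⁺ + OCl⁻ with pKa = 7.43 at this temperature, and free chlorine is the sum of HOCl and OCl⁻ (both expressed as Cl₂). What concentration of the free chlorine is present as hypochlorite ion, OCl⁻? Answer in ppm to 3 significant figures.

(a) 25.3 kg; (b) 1.45 ppm

(a) Alkalinity to add: (107 − 59) = 48 mg/L as CaCO₃ × 497,000 L = 23,860 g as CaCO₃.
(a) Equivalents: 23,860 g ÷ 50 g/eq = 477.1 eq.
(a) Each mole of Na₂CO₃ supplies 2 eq, so 477.1 / 2 = 238.6 mol.
(a) Mass: 238.6 mol × 106 g/mol = 25,290 g.

(b) [OCl⁻]/[HOCl] = 10^(pH − pKa) = 10^(7.23 − 7.43) = 10^-0.20 = 0.631.
(b) Fraction as HOCl = 1 / (1 + 0.631) = 0.6131.
(b) OCl⁻ = (1 − 0.6131) × 3.76 ppm = 1.455 ppm.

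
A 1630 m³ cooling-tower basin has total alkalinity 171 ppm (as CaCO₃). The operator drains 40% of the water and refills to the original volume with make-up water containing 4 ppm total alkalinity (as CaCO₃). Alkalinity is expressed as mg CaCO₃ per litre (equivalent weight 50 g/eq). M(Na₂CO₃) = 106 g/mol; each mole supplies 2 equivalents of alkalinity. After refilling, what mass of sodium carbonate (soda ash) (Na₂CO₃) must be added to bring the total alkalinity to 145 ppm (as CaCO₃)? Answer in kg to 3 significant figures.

70.5 kg

Volume: 1630 m³ = 1,630,000 L.
After draining 40% and refilling: 171 × 0.60 + 4 × 0.40 = 104.2 ppm.
Deficit to target: 145 − 104.2 = 40.8 mg/L.
As CaCO₃: 40.8 mg/L × 1,630,000 L = 66,500 g; ÷ 50 g/eq ÷ 2 = 665 mol Na₂CO₃.
Mass: 665 × 106 = 70,490 g.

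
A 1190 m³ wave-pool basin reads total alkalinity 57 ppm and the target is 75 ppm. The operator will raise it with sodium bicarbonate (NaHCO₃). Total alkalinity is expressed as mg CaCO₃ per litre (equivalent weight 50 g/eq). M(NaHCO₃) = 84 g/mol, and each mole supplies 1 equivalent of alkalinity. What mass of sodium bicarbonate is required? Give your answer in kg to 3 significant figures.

Volume: 1190 m³ = 1,190,000 L.
Alkalinity to add: (75 − 57) = 18 mg/L as CaCO₃ × 1,190,000 L = 21,420 g as CaCO₃.
Equivalents: 21,420 g ÷ 50 g/eq = 428.4 eq.
NaHCO₃ supplies 1 eq per mole → 428.4 mol.
Mass: 428.4 mol × 84 g/mol = 35,990 g.

36.0 kg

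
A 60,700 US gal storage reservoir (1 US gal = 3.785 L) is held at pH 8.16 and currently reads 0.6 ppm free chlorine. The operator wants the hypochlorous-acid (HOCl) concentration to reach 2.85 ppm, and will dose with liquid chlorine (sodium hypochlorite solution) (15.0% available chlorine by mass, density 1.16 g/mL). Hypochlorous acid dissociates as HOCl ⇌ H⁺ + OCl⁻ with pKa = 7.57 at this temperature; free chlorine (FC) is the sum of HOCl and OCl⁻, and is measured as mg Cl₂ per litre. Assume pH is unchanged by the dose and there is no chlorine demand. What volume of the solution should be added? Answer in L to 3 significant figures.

17.6 L

Volume: 60,700 US gal × 3.785 L/gal = 229,750 L.
[OCl⁻]/[HOCl] = 10^(pH − pKa) = 10^(8.16 − 7.57) = 3.89; fraction as HOCl = 1/(1 + 3.89) = 0.2045.
Free chlorine required for 2.85 ppm HOCl: 2.85 / 0.2045 = 13.94 ppm.
FC to add: 13.94 − 0.6 = 13.34 mg/L as Cl₂.
Cl₂ equivalent: 13.34 mg/L × 229,750 L = 3064 g.
Product at 15.0% available Cl: 3064 / 0.15 = 20,430 g.
Volume: 20,430 g ÷ 1.16 g/mL = 17,610 mL.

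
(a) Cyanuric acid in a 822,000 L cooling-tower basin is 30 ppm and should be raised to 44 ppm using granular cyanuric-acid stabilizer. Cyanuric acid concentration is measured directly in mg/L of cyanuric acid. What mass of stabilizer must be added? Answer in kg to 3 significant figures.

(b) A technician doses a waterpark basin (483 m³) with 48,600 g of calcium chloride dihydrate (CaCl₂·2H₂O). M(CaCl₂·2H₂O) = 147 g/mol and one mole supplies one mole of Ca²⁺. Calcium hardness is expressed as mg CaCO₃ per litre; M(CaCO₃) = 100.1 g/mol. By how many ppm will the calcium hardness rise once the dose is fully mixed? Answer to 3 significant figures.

(a) 11.5 kg; (b) 68.5 ppm

(a) CYA to add: (44 − 30) = 14 mg/L × 822,000 L = 11,510 g cyanuric acid.

(b) Volume: 483 m³ = 483,000 L.
(b) Moles of Ca²⁺: 48,600 g ÷ 147 g/mol = 330.6 mol.
(b) As CaCO₃: 330.6 mol × 100.1 g/mol = 33,090 g.
(b) Rise: 33,090 g / 483,000 L × 1000 = 68.52 mg/L.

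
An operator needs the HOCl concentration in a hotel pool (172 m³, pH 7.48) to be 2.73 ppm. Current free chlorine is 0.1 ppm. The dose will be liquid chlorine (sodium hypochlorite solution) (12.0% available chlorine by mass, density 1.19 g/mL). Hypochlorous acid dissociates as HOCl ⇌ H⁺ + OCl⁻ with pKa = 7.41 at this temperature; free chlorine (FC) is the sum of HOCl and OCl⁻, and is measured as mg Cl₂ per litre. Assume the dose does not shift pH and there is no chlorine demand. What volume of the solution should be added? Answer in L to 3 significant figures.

7.03 L

Volume: 172 m³ = 172,000 L.
[OCl⁻]/[HOCl] = 10^(pH − pKa) = 10^(7.48 − 7.41) = 1.175; fraction as HOCl = 1/(1 + 1.175) = 0.4598.
Free chlorine required for 2.73 ppm HOCl: 2.73 / 0.4598 = 5.937 ppm.
FC to add: 5.937 − 0.1 = 5.837 mg/L as Cl₂.
Cl₂ equivalent: 5.837 mg/L × 172,000 L = 1004 g.
Product at 12.0% available Cl: 1004 / 0.12 = 8367 g.
Volume: 8367 g ÷ 1.19 g/mL = 7031 mL.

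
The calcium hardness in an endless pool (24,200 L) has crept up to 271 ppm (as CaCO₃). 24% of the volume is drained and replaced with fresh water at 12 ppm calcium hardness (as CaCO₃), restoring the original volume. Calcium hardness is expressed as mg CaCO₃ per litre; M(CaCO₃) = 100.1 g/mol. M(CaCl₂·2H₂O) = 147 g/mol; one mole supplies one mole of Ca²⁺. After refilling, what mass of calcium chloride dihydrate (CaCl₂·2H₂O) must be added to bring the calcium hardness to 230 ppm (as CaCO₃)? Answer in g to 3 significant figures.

After draining 24% and refilling: 271 × 0.76 + 12 × 0.24 = 208.84 ppm.
Deficit to target: 230 − 208.84 = 21.16 mg/L.
As CaCO₃: 21.16 mg/L × 24,200 L = 512.1 g; ÷ 100.1 = 5.116 mol Ca²⁺.
Mass: 5.116 × 147 = 752 g.

752 g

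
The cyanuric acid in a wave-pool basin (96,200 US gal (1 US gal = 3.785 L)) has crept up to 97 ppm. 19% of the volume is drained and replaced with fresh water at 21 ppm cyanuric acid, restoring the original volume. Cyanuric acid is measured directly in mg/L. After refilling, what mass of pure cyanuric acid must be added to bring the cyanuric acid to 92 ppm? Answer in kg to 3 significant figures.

Volume: 96,200 US gal × 3.785 L/gal = 364,117 L.
After draining 19% and refilling: 97 × 0.81 + 21 × 0.19 = 82.56 ppm.
Deficit to target: 92 − 82.56 = 9.44 mg/L.
Mass: 9.44 mg/L × 364,117 L = 3437 g cyanuric acid.

3.44 kg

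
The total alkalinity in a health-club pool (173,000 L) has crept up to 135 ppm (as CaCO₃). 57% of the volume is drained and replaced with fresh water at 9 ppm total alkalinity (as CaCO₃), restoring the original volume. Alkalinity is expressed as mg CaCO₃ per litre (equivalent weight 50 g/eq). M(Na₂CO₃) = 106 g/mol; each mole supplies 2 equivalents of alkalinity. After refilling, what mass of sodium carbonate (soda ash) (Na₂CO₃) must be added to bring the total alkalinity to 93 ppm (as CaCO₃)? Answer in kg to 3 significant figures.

After draining 57% and refilling: 135 × 0.43 + 9 × 0.57 = 63.18 ppm.
Deficit to target: 93 − 63.18 = 29.82 mg/L.
As CaCO₃: 29.82 mg/L × 173,000 L = 5159 g; ÷ 50 g/eq ÷ 2 = 51.59 mol Na₂CO₃.
Mass: 51.59 × 106 = 5468 g.

5.47 kg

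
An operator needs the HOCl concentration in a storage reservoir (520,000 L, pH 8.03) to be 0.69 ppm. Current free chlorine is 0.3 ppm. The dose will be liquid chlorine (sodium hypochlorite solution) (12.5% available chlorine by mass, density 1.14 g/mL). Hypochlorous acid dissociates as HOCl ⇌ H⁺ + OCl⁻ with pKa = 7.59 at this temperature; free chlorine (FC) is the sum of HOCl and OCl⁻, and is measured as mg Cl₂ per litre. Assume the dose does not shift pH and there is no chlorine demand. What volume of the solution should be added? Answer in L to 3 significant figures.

8.36 L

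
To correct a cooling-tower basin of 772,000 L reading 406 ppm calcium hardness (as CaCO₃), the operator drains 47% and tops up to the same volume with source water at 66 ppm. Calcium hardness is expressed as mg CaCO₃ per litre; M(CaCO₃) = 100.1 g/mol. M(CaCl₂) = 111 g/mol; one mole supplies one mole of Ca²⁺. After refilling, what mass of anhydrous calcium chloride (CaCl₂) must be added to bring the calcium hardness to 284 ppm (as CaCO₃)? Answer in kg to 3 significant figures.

32.4 kg

After draining 47% and refilling: 406 × 0.53 + 66 × 0.47 = 246.2 ppm.
Deficit to target: 284 − 246.2 = 37.8 mg/L.
As CaCO₃: 37.8 mg/L × 772,000 L = 29,180 g; ÷ 100.1 = 291.5 mol Ca²⁺.
Mass: 291.5 × 111 = 32,360 g.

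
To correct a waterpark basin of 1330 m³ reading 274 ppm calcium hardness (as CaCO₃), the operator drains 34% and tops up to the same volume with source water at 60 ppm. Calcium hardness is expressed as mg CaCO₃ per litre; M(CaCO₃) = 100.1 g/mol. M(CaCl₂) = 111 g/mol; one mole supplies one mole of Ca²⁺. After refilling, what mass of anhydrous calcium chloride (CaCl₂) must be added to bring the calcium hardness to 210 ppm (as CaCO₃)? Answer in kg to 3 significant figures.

Volume: 1330 m³ = 1,330,000 L.
After draining 34% and refilling: 274 × 0.66 + 60 × 0.34 = 201.24 ppm.
Deficit to target: 210 − 201.24 = 8.76 mg/L.
As CaCO₃: 8.76 mg/L × 1,330,000 L = 11,650 g; ÷ 100.1 = 116.4 mol Ca²⁺.
Mass: 116.4 × 111 = 12,920 g.

12.9 kg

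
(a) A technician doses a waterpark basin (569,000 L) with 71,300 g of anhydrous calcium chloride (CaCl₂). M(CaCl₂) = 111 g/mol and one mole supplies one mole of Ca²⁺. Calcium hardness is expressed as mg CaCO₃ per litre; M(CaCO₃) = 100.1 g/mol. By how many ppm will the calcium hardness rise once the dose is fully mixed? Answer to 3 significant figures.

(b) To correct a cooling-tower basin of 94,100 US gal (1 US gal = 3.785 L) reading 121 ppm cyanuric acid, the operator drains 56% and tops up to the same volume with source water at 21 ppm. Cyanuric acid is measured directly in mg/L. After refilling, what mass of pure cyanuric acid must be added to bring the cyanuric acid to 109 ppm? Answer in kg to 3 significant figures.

(a) Moles of Ca²⁺: 71,300 g ÷ 111 g/mol = 642.3 mol.
(a) As CaCO₃: 642.3 mol × 100.1 g/mol = 64,300 g.
(a) Rise: 64,300 g / 569,000 L × 1000 = 113 mg/L.

(b) Volume: 94,100 US gal × 3.785 L/gal = 356,168 L.
(b) After draining 56% and refilling: 121 × 0.44 + 21 × 0.56 = 65 ppm.
(b) Deficit to target: 109 − 65 = 44 mg/L.
(b) Mass: 44 mg/L × 356,168 L = 15,670 g cyanuric acid.

(a) 113 ppm; (b) 15.7 kg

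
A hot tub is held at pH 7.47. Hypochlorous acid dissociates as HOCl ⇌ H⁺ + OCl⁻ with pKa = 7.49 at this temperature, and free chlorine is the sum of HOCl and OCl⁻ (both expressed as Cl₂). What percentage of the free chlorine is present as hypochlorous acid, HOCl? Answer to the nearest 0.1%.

51.2%

[OCl⁻]/[HOCl] = 10^(pH − pKa) = 10^(7.47 − 7.49) = 10^-0.02 = 0.955.
Fraction as HOCl = 1 / (1 + 0.955) = 0.5115.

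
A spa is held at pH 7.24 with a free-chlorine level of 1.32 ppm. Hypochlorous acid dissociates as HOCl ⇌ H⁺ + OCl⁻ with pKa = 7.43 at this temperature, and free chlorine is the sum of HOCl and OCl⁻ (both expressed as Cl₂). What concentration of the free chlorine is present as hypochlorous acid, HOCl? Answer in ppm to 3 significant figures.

0.802 ppm

[OCl⁻]/[HOCl] = 10^(pH − pKa) = 10^(7.24 − 7.43) = 10^-0.19 = 0.6457.
Fraction as HOCl = 1 / (1 + 0.6457) = 0.6077.
HOCl = 0.6077 × 1.32 ppm = 0.8021 ppm.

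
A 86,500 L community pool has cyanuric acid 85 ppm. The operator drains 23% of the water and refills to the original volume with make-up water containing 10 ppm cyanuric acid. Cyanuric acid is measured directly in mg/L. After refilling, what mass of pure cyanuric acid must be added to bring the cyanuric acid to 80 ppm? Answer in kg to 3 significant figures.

1.06 kg

After draining 23% and refilling: 85 × 0.77 + 10 × 0.23 = 67.75 ppm.
Deficit to target: 80 − 67.75 = 12.25 mg/L.
Mass: 12.25 mg/L × 86,500 L = 1060 g cyanuric acid.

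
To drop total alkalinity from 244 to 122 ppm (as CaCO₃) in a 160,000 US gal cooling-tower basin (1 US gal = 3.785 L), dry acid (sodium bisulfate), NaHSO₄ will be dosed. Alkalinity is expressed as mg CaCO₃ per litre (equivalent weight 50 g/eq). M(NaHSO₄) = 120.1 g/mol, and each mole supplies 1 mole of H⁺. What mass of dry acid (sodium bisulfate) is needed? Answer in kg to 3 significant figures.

Volume: 160,000 US gal × 3.785 L/gal = 605,600 L.
Alkalinity to neutralize: (244 − 122) = 122 mg/L as CaCO₃ × 605,600 L = 73,880 g as CaCO₃.
Equivalents of H⁺ required: 73,880 ÷ 50 g/eq = 1478 eq = 1478 mol NaHSO₄.
Mass of NaHSO₄: 1478 × 120.1 = 177,500 g.

177 kg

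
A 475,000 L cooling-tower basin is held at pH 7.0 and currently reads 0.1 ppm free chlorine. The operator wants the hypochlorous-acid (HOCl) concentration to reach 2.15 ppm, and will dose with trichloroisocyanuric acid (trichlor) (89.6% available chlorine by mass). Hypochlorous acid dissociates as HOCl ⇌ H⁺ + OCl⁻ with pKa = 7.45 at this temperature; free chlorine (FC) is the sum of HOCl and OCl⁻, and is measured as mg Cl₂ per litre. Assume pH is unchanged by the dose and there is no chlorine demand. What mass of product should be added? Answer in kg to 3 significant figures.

[OCl⁻]/[HOCl] = 10^(pH − pKa) = 10^(7.0 − 7.45) = 0.3548; fraction as HOCl = 1/(1 + 0.3548) = 0.7381.
Free chlorine required for 2.15 ppm HOCl: 2.15 / 0.7381 = 2.913 ppm.
FC to add: 2.913 − 0.1 = 2.813 mg/L as Cl₂.
Cl₂ equivalent: 2.813 mg/L × 475,000 L = 1336 g.
Product at 89.6% available Cl: 1336 / 0.896 = 1491 g.

1.49 kg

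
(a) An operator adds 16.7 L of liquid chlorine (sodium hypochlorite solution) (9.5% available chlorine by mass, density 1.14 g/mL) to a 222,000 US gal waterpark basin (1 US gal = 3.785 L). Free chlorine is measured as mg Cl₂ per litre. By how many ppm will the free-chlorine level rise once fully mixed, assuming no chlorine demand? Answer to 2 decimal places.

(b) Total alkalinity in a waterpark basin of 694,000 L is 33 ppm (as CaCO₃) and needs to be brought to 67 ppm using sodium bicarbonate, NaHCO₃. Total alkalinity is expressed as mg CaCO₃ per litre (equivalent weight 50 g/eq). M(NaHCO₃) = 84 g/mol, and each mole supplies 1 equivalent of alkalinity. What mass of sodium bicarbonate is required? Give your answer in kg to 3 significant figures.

(a) 2.15 ppm; (b) 39.6 kg

(a) Volume: 222,000 US gal × 3.785 L/gal = 840,270 L.
(a) Mass of solution: 16.7 L × 1000 mL/L × 1.14 g/mL = 19,040 g.
(a) Available chlorine delivered: 19,040 g × 0.095 = 1809 g as Cl₂.
(a) Concentration rise: 1809 g / 840,270 L = 2.152 mg/L = 2.15 ppm.

(b) Alkalinity to add: (67 − 33) = 34 mg/L as CaCO₃ × 694,000 L = 23,600 g as CaCO₃.
(b) Equivalents: 23,600 g ÷ 50 g/eq = 471.9 eq.
(b) NaHCO₃ supplies 1 eq per mole → 471.9 mol.
(b) Mass: 471.9 mol × 84 g/mol = 39,640 g.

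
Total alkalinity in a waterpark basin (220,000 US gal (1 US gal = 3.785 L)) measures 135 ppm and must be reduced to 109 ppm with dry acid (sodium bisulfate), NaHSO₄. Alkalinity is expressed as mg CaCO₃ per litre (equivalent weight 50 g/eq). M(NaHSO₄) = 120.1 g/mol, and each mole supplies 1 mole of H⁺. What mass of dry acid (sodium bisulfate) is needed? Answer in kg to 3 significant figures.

52.0 kg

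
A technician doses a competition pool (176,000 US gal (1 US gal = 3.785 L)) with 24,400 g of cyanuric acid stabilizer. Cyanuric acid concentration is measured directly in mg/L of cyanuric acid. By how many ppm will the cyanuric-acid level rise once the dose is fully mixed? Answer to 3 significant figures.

Volume: 176,000 US gal × 3.785 L/gal = 666,160 L.
Rise: 24,400 g / 666,160 L × 1000 = 36.63 mg/L.

36.6 ppm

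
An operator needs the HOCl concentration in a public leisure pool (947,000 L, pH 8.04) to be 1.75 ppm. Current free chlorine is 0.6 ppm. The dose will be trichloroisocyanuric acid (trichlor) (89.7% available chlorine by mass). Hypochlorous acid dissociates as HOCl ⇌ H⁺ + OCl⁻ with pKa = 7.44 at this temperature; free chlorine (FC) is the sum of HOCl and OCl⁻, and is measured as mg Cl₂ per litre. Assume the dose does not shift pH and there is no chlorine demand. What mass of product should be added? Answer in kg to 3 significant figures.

8.57 kg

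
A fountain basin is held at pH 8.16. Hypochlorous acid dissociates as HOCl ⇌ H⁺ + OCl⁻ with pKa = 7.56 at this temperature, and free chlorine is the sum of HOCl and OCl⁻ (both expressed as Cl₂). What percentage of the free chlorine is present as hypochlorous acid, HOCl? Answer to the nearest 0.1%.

20.1%

[OCl⁻]/[HOCl] = 10^(pH − pKa) = 10^(8.16 − 7.56) = 10^0.60 = 3.981.
Fraction as HOCl = 1 / (1 + 3.981) = 0.2008.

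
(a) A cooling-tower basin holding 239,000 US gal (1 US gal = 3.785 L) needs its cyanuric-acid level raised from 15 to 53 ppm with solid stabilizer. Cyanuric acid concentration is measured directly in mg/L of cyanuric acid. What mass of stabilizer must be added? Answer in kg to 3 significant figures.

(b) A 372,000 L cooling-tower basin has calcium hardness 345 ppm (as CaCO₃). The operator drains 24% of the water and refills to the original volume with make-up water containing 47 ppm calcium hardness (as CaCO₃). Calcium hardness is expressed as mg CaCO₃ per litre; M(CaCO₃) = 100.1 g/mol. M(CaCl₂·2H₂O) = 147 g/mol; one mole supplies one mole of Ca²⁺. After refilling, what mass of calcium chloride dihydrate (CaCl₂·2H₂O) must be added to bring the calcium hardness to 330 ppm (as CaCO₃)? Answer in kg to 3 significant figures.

(a) Volume: 239,000 US gal × 3.785 L/gal = 904,615 L.
(a) CYA to add: (53 − 15) = 38 mg/L × 904,615 L = 34,380 g cyanuric acid.

(b) After draining 24% and refilling: 345 × 0.76 + 47 × 0.24 = 273.48 ppm.
(b) Deficit to target: 330 − 273.48 = 56.52 mg/L.
(b) As CaCO₃: 56.52 mg/L × 372,000 L = 21,030 g; ÷ 100.1 = 210 mol Ca²⁺.
(b) Mass: 210 × 147 = 30,880 g.

(a) 34.4 kg; (b) 30.9 kg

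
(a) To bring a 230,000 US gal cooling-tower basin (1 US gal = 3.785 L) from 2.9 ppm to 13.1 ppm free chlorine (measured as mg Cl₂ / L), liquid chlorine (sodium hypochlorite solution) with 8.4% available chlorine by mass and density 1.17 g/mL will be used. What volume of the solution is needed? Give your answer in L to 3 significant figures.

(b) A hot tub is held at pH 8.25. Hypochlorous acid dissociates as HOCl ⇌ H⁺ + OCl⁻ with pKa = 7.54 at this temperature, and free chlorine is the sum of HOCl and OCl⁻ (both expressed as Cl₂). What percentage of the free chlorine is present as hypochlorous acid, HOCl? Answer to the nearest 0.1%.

(a) Volume: 230,000 US gal × 3.785 L/gal = 870,550 L.
(a) Chlorine deficit: 13.1 − 2.9 = 10.2 ppm = 10.2 mg/L as Cl₂.
(a) Cl₂ equivalent needed: 10.2 mg/L × 870,550 L = 8,880,000 mg = 8880 g.
(a) Product at 8.4% available chlorine: 8880 / 0.084 = 105,700 g.
(a) Volume at density 1.17 g/mL: 105,700 g ÷ 1.17 g/mL = 90,350 mL.

(b) [OCl⁻]/[HOCl] = 10^(pH − pKa) = 10^(8.25 − 7.54) = 10^0.71 = 5.129.
(b) Fraction as HOCl = 1 / (1 + 5.129) = 0.1632.

(a) 90.4 L; (b) 16.3%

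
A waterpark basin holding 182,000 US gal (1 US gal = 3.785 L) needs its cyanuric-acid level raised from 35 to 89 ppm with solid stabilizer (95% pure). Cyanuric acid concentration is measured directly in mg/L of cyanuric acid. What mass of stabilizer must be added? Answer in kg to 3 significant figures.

39.2 kg

Volume: 182,000 US gal × 3.785 L/gal = 688,870 L.
CYA to add: (89 − 35) = 54 mg/L × 688,870 L = 37,200 g cyanuric acid.
At 95% purity: 37,200 / 0.95 = 39,160 g product.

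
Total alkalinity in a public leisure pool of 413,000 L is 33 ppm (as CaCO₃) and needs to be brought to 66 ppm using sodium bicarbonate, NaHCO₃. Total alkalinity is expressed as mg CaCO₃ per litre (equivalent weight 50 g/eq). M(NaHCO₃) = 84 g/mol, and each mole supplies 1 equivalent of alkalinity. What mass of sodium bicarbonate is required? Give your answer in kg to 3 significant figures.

22.9 kg

Alkalinity to add: (66 − 33) = 33 mg/L as CaCO₃ × 413,000 L = 13,630 g as CaCO₃.
Equivalents: 13,630 g ÷ 50 g/eq = 272.6 eq.
NaHCO₃ supplies 1 eq per mole → 272.6 mol.
Mass: 272.6 mol × 84 g/mol = 22,900 g.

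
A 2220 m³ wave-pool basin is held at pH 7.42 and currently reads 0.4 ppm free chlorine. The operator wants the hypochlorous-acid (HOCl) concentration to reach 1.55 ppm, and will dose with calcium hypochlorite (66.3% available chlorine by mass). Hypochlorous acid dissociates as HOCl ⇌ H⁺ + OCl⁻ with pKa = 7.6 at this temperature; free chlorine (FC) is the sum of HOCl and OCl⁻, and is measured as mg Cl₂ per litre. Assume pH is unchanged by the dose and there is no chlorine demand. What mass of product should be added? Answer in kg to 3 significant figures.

Volume: 2220 m³ = 2,220,000 L.
[OCl⁻]/[HOCl] = 10^(pH − pKa) = 10^(7.42 − 7.6) = 0.6607; fraction as HOCl = 1/(1 + 0.6607) = 0.6022.
Free chlorine required for 1.55 ppm HOCl: 1.55 / 0.6022 = 2.574 ppm.
FC to add: 2.574 − 0.4 = 2.174 mg/L as Cl₂.
Cl₂ equivalent: 2.174 mg/L × 2,220,000 L = 4826 g.
Product at 66.3% available Cl: 4826 / 0.663 = 7280 g.

7.28 kg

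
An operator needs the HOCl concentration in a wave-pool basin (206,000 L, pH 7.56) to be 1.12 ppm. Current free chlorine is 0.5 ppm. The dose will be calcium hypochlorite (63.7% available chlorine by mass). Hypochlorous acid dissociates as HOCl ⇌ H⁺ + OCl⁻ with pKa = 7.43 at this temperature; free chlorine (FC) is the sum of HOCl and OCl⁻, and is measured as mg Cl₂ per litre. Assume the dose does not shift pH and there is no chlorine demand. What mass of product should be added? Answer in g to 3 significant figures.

689 g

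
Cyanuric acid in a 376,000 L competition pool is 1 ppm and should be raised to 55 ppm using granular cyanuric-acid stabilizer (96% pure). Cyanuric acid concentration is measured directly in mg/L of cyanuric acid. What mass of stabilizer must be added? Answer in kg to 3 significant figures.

21.1 kg

CYA to add: (55 − 1) = 54 mg/L × 376,000 L = 20,300 g cyanuric acid.
At 96% purity: 20,300 / 0.96 = 21,150 g product.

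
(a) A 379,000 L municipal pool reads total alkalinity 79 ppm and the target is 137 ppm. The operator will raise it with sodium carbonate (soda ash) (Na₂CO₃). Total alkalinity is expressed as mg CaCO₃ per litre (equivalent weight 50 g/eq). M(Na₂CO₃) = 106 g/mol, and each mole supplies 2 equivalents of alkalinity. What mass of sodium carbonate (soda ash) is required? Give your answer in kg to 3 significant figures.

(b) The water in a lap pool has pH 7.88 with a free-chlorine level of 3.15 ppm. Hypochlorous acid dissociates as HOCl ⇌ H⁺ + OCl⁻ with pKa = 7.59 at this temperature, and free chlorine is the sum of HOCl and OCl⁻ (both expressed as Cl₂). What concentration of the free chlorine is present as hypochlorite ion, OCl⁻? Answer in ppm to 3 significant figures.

(a) 23.3 kg; (b) 2.08 ppm

(a) Alkalinity to add: (137 − 79) = 58 mg/L as CaCO₃ × 379,000 L = 21,980 g as CaCO₃.
(a) Equivalents: 21,980 g ÷ 50 g/eq = 439.6 eq.
(a) Each mole of Na₂CO₃ supplies 2 eq, so 439.6 / 2 = 219.8 mol.
(a) Mass: 219.8 mol × 106 g/mol = 23,300 g.

(b) [OCl⁻]/[HOCl] = 10^(pH − pKa) = 10^(7.88 − 7.59) = 10^0.29 = 1.95.
(b) Fraction as HOCl = 1 / (1 + 1.95) = 0.339.
(b) OCl⁻ = (1 − 0.339) × 3.15 ppm = 2.082 ppm.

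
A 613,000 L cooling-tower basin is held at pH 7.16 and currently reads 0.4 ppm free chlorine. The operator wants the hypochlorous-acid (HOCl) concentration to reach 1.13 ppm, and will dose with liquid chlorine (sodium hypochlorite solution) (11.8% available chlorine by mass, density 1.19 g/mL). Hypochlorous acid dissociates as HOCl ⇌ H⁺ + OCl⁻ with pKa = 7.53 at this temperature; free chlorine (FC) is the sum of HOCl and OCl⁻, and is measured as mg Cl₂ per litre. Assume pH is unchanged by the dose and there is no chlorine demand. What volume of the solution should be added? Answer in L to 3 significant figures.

5.29 L

[OCl⁻]/[HOCl] = 10^(pH − pKa) = 10^(7.16 − 7.53) = 0.4266; fraction as HOCl = 1/(1 + 0.4266) = 0.701.
Free chlorine required for 1.13 ppm HOCl: 1.13 / 0.701 = 1.612 ppm.
FC to add: 1.612 − 0.4 = 1.212 mg/L as Cl₂.
Cl₂ equivalent: 1.212 mg/L × 613,000 L = 743 g.
Product at 11.8% available Cl: 743 / 0.118 = 6296 g.
Volume: 6296 g ÷ 1.19 g/mL = 5291 mL.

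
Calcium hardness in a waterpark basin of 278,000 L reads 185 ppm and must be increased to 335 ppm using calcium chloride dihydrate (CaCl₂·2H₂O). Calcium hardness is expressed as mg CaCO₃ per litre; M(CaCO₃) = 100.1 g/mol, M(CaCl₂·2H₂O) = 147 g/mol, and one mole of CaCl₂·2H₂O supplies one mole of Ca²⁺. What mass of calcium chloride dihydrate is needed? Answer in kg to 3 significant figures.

61.2 kg

Hardness to add: (335 − 185) = 150 mg/L as CaCO₃ × 278,000 L = 41,700 g as CaCO₃.
Moles of Ca²⁺ (1 mol Ca²⁺ ≡ 1 mol CaCO₃): 41,700 / 100.1 g/mol = 416.6 mol.
Mass of CaCl₂·2H₂O: 416.6 × 147 = 61,240 g.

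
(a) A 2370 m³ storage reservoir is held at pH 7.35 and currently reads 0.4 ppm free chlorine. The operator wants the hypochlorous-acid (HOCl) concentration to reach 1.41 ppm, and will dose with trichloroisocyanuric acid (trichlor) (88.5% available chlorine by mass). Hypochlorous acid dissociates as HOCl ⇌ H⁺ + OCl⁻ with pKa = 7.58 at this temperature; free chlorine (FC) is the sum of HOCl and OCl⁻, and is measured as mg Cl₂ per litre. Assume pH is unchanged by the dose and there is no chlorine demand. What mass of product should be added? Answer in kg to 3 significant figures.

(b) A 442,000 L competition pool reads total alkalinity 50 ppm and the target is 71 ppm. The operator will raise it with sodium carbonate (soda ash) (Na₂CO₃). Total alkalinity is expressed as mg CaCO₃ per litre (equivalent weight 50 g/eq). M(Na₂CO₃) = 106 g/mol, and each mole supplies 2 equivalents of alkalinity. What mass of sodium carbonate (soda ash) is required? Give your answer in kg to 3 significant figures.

(a) Volume: 2370 m³ = 2,370,000 L.
(a) [OCl⁻]/[HOCl] = 10^(pH − pKa) = 10^(7.35 − 7.58) = 0.5888; fraction as HOCl = 1/(1 + 0.5888) = 0.6294.
(a) Free chlorine required for 1.41 ppm HOCl: 1.41 / 0.6294 = 2.24 ppm.
(a) FC to add: 2.24 − 0.4 = 1.84 mg/L as Cl₂.
(a) Cl₂ equivalent: 1.84 mg/L × 2,370,000 L = 4361 g.
(a) Product at 88.5% available Cl: 4361 / 0.885 = 4928 g.

(b) Alkalinity to add: (71 − 50) = 21 mg/L as CaCO₃ × 442,000 L = 9282 g as CaCO₃.
(b) Equivalents: 9282 g ÷ 50 g/eq = 185.6 eq.
(b) Each mole of Na₂CO₃ supplies 2 eq, so 185.6 / 2 = 92.82 mol.
(b) Mass: 92.82 mol × 106 g/mol = 9839 g.

(a) 4.93 kg; (b) 9.84 kg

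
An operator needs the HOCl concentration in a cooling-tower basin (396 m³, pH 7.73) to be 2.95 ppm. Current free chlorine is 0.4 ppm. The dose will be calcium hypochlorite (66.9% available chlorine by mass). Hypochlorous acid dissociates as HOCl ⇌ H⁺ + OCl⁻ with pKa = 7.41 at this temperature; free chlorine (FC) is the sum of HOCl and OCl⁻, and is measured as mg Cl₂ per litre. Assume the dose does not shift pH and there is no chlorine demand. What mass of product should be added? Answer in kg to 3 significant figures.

5.16 kg

Volume: 396 m³ = 396,000 L.
[OCl⁻]/[HOCl] = 10^(pH − pKa) = 10^(7.73 − 7.41) = 2.089; fraction as HOCl = 1/(1 + 2.089) = 0.3237.
Free chlorine required for 2.95 ppm HOCl: 2.95 / 0.3237 = 9.113 ppm.
FC to add: 9.113 − 0.4 = 8.713 mg/L as Cl₂.
Cl₂ equivalent: 8.713 mg/L × 396,000 L = 3451 g.
Product at 66.9% available Cl: 3451 / 0.669 = 5158 g.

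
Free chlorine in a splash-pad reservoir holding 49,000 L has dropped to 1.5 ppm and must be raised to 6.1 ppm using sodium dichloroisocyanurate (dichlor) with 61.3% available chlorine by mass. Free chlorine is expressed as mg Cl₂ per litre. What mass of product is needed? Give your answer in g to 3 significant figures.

Chlorine deficit: 6.1 − 1.5 = 4.6 ppm = 4.6 mg/L as Cl₂.
Cl₂ equivalent needed: 4.6 mg/L × 49,000 L = 225,400 mg = 225.4 g.
Product at 61.3% available chlorine: 225.4 / 0.613 = 367.7 g.

368 g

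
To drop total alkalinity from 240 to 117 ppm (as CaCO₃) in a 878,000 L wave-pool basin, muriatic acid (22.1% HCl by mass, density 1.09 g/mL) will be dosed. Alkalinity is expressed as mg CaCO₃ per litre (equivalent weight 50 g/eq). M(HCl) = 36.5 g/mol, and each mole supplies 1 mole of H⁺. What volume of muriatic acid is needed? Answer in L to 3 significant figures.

Alkalinity to neutralize: (240 − 117) = 123 mg/L as CaCO₃ × 878,000 L = 108,000 g as CaCO₃.
Equivalents of H⁺ required: 108,000 ÷ 50 g/eq = 2160 eq = 2160 mol HCl.
Mass of HCl: 2160 × 36.5 = 78,840 g.
Mass of 22.1% solution: 78,840 / 0.221 = 356,700 g.
Volume: 356,700 g ÷ 1.09 g/mL = 327,300 mL.

327 L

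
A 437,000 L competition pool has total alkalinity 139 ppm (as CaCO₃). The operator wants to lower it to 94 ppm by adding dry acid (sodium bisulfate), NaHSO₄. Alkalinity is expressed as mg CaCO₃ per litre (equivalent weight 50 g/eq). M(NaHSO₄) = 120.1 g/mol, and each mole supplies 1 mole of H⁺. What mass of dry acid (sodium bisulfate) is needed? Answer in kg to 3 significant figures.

Alkalinity to neutralize: (139 − 94) = 45 mg/L as CaCO₃ × 437,000 L = 19,660 g as CaCO₃.
Equivalents of H⁺ required: 19,660 ÷ 50 g/eq = 393.3 eq = 393.3 mol NaHSO₄.
Mass of NaHSO₄: 393.3 × 120.1 = 47,240 g.

47.2 kg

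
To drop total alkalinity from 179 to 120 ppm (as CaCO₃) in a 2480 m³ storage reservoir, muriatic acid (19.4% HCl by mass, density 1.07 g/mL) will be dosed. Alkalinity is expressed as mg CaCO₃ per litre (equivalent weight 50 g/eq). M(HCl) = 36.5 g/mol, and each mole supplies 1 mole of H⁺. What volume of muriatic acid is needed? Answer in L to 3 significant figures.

Volume: 2480 m³ = 2,480,000 L.
Alkalinity to neutralize: (179 − 120) = 59 mg/L as CaCO₃ × 2,480,000 L = 146,300 g as CaCO₃.
Equivalents of H⁺ required: 146,300 ÷ 50 g/eq = 2926 eq = 2926 mol HCl.
Mass of HCl: 2926 × 36.5 = 106,800 g.
Mass of 19.4% solution: 106,800 / 0.194 = 550,600 g.
Volume: 550,600 g ÷ 1.07 g/mL = 514,600 mL.

515 L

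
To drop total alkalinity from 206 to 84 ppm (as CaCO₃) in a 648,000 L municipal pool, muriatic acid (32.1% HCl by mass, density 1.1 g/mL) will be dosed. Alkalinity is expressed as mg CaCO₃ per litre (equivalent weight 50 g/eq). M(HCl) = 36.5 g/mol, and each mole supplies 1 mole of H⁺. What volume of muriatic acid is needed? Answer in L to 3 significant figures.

Alkalinity to neutralize: (206 − 84) = 122 mg/L as CaCO₃ × 648,000 L = 79,060 g as CaCO₃.
Equivalents of H⁺ required: 79,060 ÷ 50 g/eq = 1581 eq = 1581 mol HCl.
Mass of HCl: 1581 × 36.5 = 57,710 g.
Mass of 32.1% solution: 57,710 / 0.321 = 179,800 g.
Volume: 179,800 g ÷ 1.1 g/mL = 163,400 mL.

163 L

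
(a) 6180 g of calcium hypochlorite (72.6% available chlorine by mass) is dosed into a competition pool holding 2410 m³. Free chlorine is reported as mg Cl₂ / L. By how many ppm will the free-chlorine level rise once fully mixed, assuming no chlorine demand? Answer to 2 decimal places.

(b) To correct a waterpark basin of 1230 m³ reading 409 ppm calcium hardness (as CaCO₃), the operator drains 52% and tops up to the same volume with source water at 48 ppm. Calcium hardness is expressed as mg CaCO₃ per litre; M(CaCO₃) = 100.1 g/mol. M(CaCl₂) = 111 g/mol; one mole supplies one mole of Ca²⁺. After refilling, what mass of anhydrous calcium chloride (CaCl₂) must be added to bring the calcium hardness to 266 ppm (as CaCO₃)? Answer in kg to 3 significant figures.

(a) Volume: 2410 m³ = 2,410,000 L.
(a) Available chlorine delivered: 6180 g × 0.726 = 4487 g as Cl₂.
(a) Concentration rise: 4487 g / 2,410,000 L = 1.862 mg/L = 1.86 ppm.

(b) Volume: 1230 m³ = 1,230,000 L.
(b) After draining 52% and refilling: 409 × 0.48 + 48 × 0.52 = 221.28 ppm.
(b) Deficit to target: 266 − 221.28 = 44.72 mg/L.
(b) As CaCO₃: 44.72 mg/L × 1,230,000 L = 55,010 g; ÷ 100.1 = 549.5 mol Ca²⁺.
(b) Mass: 549.5 × 111 = 61,000 g.

(a) 1.86 ppm; (b) 61.0 kg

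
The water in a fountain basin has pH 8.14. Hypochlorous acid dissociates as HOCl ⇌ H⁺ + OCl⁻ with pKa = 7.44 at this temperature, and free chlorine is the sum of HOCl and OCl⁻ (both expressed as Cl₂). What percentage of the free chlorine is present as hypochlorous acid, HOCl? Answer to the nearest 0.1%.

[OCl⁻]/[HOCl] = 10^(pH − pKa) = 10^(8.14 − 7.44) = 10^0.70 = 5.012.
Fraction as HOCl = 1 / (1 + 5.012) = 0.1663.

16.6%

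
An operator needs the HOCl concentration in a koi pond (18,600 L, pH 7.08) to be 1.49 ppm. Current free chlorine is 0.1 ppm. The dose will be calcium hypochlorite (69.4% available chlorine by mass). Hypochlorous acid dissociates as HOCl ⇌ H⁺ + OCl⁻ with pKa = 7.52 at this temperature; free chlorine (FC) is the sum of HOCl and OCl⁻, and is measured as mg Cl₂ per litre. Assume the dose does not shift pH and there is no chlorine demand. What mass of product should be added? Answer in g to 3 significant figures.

51.8 g

[OCl⁻]/[HOCl] = 10^(pH − pKa) = 10^(7.08 − 7.52) = 0.3631; fraction as HOCl = 1/(1 + 0.3631) = 0.7336.
Free chlorine required for 1.49 ppm HOCl: 1.49 / 0.7336 = 2.031 ppm.
FC to add: 2.031 − 0.1 = 1.931 mg/L as Cl₂.
Cl₂ equivalent: 1.931 mg/L × 18,600 L = 35.92 g.
Product at 69.4% available Cl: 35.92 / 0.694 = 51.75 g.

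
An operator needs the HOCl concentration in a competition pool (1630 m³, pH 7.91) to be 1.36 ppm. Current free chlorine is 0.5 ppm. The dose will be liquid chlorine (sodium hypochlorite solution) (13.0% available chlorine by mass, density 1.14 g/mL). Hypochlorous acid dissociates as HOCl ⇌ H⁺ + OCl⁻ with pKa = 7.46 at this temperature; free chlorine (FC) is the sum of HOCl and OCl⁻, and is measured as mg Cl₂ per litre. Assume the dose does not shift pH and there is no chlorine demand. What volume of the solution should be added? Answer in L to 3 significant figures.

Volume: 1630 m³ = 1,630,000 L.
[OCl⁻]/[HOCl] = 10^(pH − pKa) = 10^(7.91 − 7.46) = 2.818; fraction as HOCl = 1/(1 + 2.818) = 0.2619.
Free chlorine required for 1.36 ppm HOCl: 1.36 / 0.2619 = 5.193 ppm.
FC to add: 5.193 − 0.5 = 4.693 mg/L as Cl₂.
Cl₂ equivalent: 4.693 mg/L × 1,630,000 L = 7650 g.
Product at 13.0% available Cl: 7650 / 0.13 = 58,840 g.
Volume: 58,840 g ÷ 1.14 g/mL = 51,620 mL.

51.6 L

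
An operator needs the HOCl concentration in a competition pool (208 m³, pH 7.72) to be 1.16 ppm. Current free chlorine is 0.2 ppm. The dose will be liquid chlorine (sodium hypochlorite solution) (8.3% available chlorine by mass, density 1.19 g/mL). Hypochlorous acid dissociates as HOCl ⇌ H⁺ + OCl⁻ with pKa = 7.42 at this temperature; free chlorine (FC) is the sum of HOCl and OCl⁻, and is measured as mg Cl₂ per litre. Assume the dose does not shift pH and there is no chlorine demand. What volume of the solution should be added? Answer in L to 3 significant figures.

Volume: 208 m³ = 208,000 L.
[OCl⁻]/[HOCl] = 10^(pH − pKa) = 10^(7.72 − 7.42) = 1.995; fraction as HOCl = 1/(1 + 1.995) = 0.3339.
Free chlorine required for 1.16 ppm HOCl: 1.16 / 0.3339 = 3.475 ppm.
FC to add: 3.475 − 0.2 = 3.275 mg/L as Cl₂.
Cl₂ equivalent: 3.275 mg/L × 208,000 L = 681.1 g.
Product at 8.3% available Cl: 681.1 / 0.083 = 8206 g.
Volume: 8206 g ÷ 1.19 g/mL = 6896 mL.

6.90 L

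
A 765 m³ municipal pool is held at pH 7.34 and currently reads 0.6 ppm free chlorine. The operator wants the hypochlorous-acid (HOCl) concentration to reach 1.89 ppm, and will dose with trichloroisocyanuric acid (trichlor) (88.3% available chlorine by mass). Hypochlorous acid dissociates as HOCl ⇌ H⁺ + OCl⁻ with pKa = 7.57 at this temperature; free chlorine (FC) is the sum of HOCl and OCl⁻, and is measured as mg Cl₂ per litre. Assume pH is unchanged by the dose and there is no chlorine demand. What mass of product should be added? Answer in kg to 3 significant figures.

2.08 kg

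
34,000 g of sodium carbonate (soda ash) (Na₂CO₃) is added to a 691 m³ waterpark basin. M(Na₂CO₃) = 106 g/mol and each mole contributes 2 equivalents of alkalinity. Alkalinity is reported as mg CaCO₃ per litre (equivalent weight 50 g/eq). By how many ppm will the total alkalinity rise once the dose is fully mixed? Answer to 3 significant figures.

46.4 ppm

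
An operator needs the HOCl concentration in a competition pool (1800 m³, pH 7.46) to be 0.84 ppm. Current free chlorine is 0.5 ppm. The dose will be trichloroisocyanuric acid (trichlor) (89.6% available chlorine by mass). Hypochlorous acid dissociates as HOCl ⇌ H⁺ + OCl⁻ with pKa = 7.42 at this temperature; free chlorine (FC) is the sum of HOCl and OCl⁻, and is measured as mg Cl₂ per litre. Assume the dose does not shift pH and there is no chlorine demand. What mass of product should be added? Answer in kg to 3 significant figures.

Volume: 1800 m³ = 1,800,000 L.
[OCl⁻]/[HOCl] = 10^(pH − pKa) = 10^(7.46 − 7.42) = 1.096; fraction as HOCl = 1/(1 + 1.096) = 0.477.
Free chlorine required for 0.84 ppm HOCl: 0.84 / 0.477 = 1.761 ppm.
FC to add: 1.761 − 0.5 = 1.261 mg/L as Cl₂.
Cl₂ equivalent: 1.261 mg/L × 1,800,000 L = 2270 g.
Product at 89.6% available Cl: 2270 / 0.896 = 2533 g.

2.53 kg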